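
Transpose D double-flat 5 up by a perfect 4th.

G double-flat 5

Four letter names up from D: G.
A perfect fourth spans 5 semitones, so from Dbb5 the target pitch is Gbb5.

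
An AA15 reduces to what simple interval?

doubly augmented octave

Subtracting seven from the interval number removes an octave: 15 − 7 = 8.
Quality carries through unchanged, so the simple form is a doubly augmented octave.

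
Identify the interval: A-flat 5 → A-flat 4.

Descending from Ab5 to Ab4 is the same interval as ascending Ab4 to Ab5.
A to A is the same letter name, plus an octave, so the interval is some kind of octave.
Counting semitones, Ab4→Ab5 is 12, which is the perfect octave.

perfect octave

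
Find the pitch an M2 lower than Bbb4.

Abb4

Two letter names down from B: A.
A major second spans 2 semitones, so from Bbb4 the target pitch is Abb4.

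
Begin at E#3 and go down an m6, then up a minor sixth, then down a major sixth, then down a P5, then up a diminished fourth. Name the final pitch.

Down a minor sixth from E#3: G##2 (8 semitones down).
Up a minor sixth from G##2: E#3 (8 semitones up).
Down a major sixth from E#3: G#2 (9 semitones down).
Down a perfect fifth from G#2: C#2 (7 semitones down).
Up a diminished fourth from C#2: F2 (4 semitones up).

F2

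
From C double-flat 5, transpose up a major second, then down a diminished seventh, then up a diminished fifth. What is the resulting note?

B double-flat 4

Cbb5 up a major second → Dbb5 (2 semitones).
Down a diminished seventh from Dbb5: Eb4 (9 semitones down).
Up a diminished fifth from Eb4: Bbb4 (6 semitones up).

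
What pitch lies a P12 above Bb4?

F6

The twelfth's letter: B up five letter names plus an octave → F.
A perfect twelfth is 19 semitones; 19 semitones up from Bb4 gives F6.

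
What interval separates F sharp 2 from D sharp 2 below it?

minor third

Descending from F#2 to D#2 is the same interval as ascending D#2 to F#2.
D to F spans three letter names (D-E-F): a third.
At 3 semitones, D#2→F#2 falls one short of a major third: minor.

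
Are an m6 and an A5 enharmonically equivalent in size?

Both span 8 semitones: a minor sixth and an augmented fifth are the same chromatic distance.

Yes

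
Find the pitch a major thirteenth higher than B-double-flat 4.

G-flat 6

Six letters up from B (plus an octave) reaches G.
A major thirteenth spans 21 semitones, so from Bbb4 the target pitch is Gb6.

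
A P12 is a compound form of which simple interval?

perfect fifth

Subtracting seven from the interval number removes an octave: 12 − 7 = 5.
So a perfect twelfth is an octave plus a perfect fifth. The quality is unchanged.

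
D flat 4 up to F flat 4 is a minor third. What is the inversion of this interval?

The rule of nine gives the new number: 9 − 3 = 6, so a third becomes a sixth.
Quality inverts too: minor becomes major. That makes the inversion a major sixth.

major 6th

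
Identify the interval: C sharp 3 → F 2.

augmented 5th

Descending from C#3 to F2 is the same interval as ascending F2 to C#3.
F to C spans five letter names (F-G-A-B-C) — that makes it a fifth of some quality.
F2 to C#3 spans 8 semitones — one semitone wider than the perfect fifth (7) — giving an augmented fifth.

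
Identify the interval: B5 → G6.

B to G spans six letter names (B-C-D-E-F-G) — that makes it a sixth of some quality.
At 8 semitones, B5→G6 falls one short of a major sixth: minor.

minor 6th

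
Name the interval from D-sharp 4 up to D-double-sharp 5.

D to D is the same letter name, plus an octave, so the interval is some kind of octave.
A perfect octave would be 12 semitones; D#4 to D##5 is 13, one semitone wider, so the interval is augmented.

augmented octave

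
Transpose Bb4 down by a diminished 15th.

B2

For a fifteenth the letter name doesn't change: still B, two octaves down.
A diminished fifteenth spans 23 semitones, so from Bb4 the target pitch is B2.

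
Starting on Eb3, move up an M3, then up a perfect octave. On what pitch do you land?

G4

Up a major third from Eb3: G3 (4 semitones up).
A perfect octave up from G3 is G4.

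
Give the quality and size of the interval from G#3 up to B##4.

G to B spans three letter names (G-A-B), plus an octave, so the interval is some kind of tenth.
A major tenth would be 16 semitones; G#3 to B##4 is 17, one semitone wider, so the interval is augmented.
(Equivalently, a compound augmented third: an augmented third plus an octave.)

A10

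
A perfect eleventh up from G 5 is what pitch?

C 7

Four letters up from G (plus an octave) reaches C.
A perfect eleventh is 17 semitones; 17 semitones up from G5 gives C7.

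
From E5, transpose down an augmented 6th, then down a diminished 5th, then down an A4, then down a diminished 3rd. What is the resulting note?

E3

Down an augmented sixth from E5: Gb4 (10 semitones down).
Gb4 down a diminished fifth → C4 (6 semitones).
C4 down an augmented fourth → Gb3 (6 semitones).
Down a diminished third from Gb3: E3 (2 semitones down).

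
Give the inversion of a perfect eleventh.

First reduce the compound perfect eleventh to its simple form, a perfect fourth.
Inverted interval numbers add to nine, so a fourth pairs with a fifth (4 + 5 = 9).
Quality inverts too: perfect stays perfect. That makes the inversion a perfect fifth.

P5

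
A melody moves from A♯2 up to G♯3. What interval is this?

A to G spans seven letter names (A-B-C-D-E-F-G), so the interval is some kind of seventh.
At 10 semitones, A#2→G#3 falls one short of a major seventh: minor.

minor 7th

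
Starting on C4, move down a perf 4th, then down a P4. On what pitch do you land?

A perfect fourth down from C4 is G3.
Down a perfect fourth from G3: D3 (5 semitones down).

D3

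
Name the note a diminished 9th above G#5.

Ab6

Two letters up from G (plus an octave) reaches A.
Moving 12 semitones up from G#5 (the size of a diminished ninth) reaches Ab6.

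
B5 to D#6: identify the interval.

B to D spans three letter names (B-C-D) — that makes it a third of some quality.
Counting semitones, B5→D#6 is 4, which is the major third.

major 3rd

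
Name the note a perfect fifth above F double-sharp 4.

C double-sharp 5

Counting five letter names up from F lands on C.
A perfect fifth is 7 semitones; 7 semitones up from F##4 gives C##5.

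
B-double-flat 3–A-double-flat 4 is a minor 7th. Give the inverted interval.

major second

The rule of nine gives the new number: 9 − 7 = 2, so a seventh becomes a second.
Quality inverts too: minor becomes major. That makes the inversion a major second.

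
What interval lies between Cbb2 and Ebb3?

C to E spans three letter names (C-D-E), plus an octave — that makes it a tenth of some quality.
The major tenth spans 16 semitones, and Cbb2 to Ebb3 is exactly 16 semitones — so this is a major tenth.
(Equivalently, a compound major third: a major third plus an octave.)

major 10th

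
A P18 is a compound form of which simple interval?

perfect fourth

Each octave removed subtracts seven from the number: 18 − 14 = 4.
Quality carries through unchanged, so the simple form is a perfect fourth.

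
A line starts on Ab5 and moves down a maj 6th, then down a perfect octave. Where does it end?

Cb4

Ab5 down a major sixth → Cb5 (9 semitones).
Cb5 down a perfect octave → Cb4 (12 semitones).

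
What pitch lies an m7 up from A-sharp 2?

Seven letter names up from A: G.
A minor seventh is 10 semitones; 10 semitones up from A#2 gives G#3.

G-sharp 3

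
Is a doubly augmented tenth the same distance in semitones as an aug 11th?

Both span 18 semitones: a doubly augmented tenth and an augmented eleventh are the same chromatic distance.

Yes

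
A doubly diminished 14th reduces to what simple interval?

doubly diminished seventh

Subtracting seven from the interval number removes an octave: 14 − 7 = 7.
So a doubly diminished fourteenth is an octave plus a doubly diminished seventh. The quality is unchanged.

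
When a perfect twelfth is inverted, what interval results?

perfect 4th

First reduce the compound perfect twelfth to its simple form, a perfect fifth.
The rule of nine gives the new number: 9 − 5 = 4, so a fifth becomes a fourth.
And perfect stays perfect under inversion, so we get a perfect fourth.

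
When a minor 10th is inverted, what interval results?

First reduce the compound minor tenth to its simple form, a minor third.
Inverted interval numbers add to nine, so a third pairs with a sixth (3 + 6 = 9).
The quality also flips — minor becomes major — giving a major sixth.

major sixth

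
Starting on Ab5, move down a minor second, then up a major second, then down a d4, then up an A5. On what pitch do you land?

B##5

A minor second down from Ab5 is G5.
G5 up a major second → A5 (2 semitones).
A5 down a diminished fourth → E#5 (4 semitones).
Up an augmented fifth from E#5: B##5 (8 semitones up).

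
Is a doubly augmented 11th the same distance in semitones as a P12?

A doubly augmented eleventh spans 19 semitones, and a perfect twelfth also spans 19 semitones — they're enharmonic.

Yes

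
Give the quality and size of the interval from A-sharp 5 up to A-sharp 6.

perfect octave

A to A is the same letter name, plus an octave, so the interval is some kind of octave.
The perfect octave spans 12 semitones, and A#5 to A#6 is exactly 12 semitones — so this is a perfect octave.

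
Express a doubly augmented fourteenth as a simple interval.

doubly augmented seventh

Take out an octave (7 from the number): 14 − 7 = 7.
That makes a doubly augmented fourteenth a compound doubly augmented seventh — an octave plus a doubly augmented seventh.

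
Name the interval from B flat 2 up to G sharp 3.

B to G spans six letter names (B-C-D-E-F-G): a sixth.
A major sixth would be 9 semitones; Bb2 to G#3 is 10, one semitone wider, so the interval is augmented.

A6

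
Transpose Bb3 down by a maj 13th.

Six letters down from B (plus an octave) reaches D.
Moving 21 semitones down from Bb3 (the size of a major thirteenth) reaches Db2.

Db2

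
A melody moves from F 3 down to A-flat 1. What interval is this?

Descending from F3 to Ab1 is the same interval as ascending Ab1 to F3.
A to F spans six letter names (A-B-C-D-E-F), plus an octave: a thirteenth.
Counting semitones, Ab1→F3 is 21, which is the major thirteenth.
(Equivalently, a compound major sixth: a major sixth plus an octave.)

major 13th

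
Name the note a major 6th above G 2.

E 3

Counting six letter names up from G lands on E.
A major sixth spans 9 semitones, so from G2 the target pitch is E3.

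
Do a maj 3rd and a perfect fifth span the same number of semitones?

No

A major third is 4 semitones but a perfect fifth is 7 semitones — different sizes.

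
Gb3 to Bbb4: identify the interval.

G to B spans three letter names (G-A-B), plus an octave, so the interval is some kind of tenth.
At 15 semitones, Gb3→Bbb4 falls one short of a major tenth: minor.
(Equivalently, a compound minor third: a minor third plus an octave.)

minor tenth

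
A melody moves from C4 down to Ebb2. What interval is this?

augmented thirteenth

Descending from C4 to Ebb2 is the same interval as ascending Ebb2 to C4.
E to C spans six letter names (E-F-G-A-B-C), plus an octave, so the interval is some kind of thirteenth.
Ebb2 to C4 spans 22 semitones — one semitone wider than the major thirteenth (21) — giving an augmented thirteenth.
(Equivalently, a compound augmented sixth: an augmented sixth plus an octave.)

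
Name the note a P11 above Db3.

Counting four letter names plus an octave up from D lands on G.
A perfect eleventh spans 17 semitones, so from Db3 the target pitch is Gb4.

Gb4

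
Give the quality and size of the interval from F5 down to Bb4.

Descending from F5 to Bb4 is the same interval as ascending Bb4 to F5.
B to F spans five letter names (B-C-D-E-F), so the interval is some kind of fifth.
Counting semitones, Bb4→F5 is 7, which is the perfect fifth.

perfect fifth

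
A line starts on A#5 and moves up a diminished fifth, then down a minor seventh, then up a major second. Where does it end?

G#5

A#5 up a diminished fifth → E6 (6 semitones).
Down a minor seventh from E6: F#5 (10 semitones down).
Up a major second from F#5: G#5 (2 semitones up).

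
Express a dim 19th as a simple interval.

diminished 5th

Subtracting seven from the interval number removes an octave: 19 − 14 = 5.
That makes a diminished nineteenth a compound diminished fifth — 2 octaves plus a diminished fifth.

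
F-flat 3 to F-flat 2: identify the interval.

Descending from Fb3 to Fb2 is the same interval as ascending Fb2 to Fb3.
F to F is the same letter name, plus an octave, so the interval is some kind of octave.
The perfect octave spans 12 semitones, and Fb2 to Fb3 is exactly 12 semitones — so this is a perfect octave.

perfect 8th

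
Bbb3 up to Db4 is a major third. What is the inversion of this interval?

m6

Interval numbers invert to sum to nine: 3 + 6 = 9, so a third inverts to a sixth.
Quality inverts too: major becomes minor. That makes the inversion a minor sixth.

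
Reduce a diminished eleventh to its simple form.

diminished 4th

Subtracting seven from the interval number removes an octave: 11 − 7 = 4.
Quality carries through unchanged, so the simple form is a diminished fourth.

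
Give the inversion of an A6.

diminished third

The rule of nine gives the new number: 9 − 6 = 3, so a sixth becomes a third.
Quality inverts too: augmented becomes diminished. That makes the inversion a diminished third.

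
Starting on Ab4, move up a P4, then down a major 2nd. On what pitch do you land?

Cb5

Ab4 up a perfect fourth → Db5 (5 semitones).
Db5 down a major second → Cb5 (2 semitones).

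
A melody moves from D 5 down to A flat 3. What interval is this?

A11

Descending from D5 to Ab3 is the same interval as ascending Ab3 to D5.
A to D spans four letter names (A-B-C-D), plus an octave — that makes it an eleventh of some quality.
Ab3 to D5 spans 18 semitones — one semitone wider than the perfect eleventh (17) — giving an augmented eleventh.
(Equivalently, a compound augmented fourth: an augmented fourth plus an octave.)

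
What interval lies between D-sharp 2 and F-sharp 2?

minor third

D to F spans three letter names (D-E-F) — that makes it a third of some quality.
A major third would be 4 semitones, but D#2 to F#2 is 3 — one semitone narrower, making it a minor third.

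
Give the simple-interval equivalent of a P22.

Take out 2 octaves (14 from the number): 22 − 14 = 8.
So a perfect twenty-second is 2 octaves plus a perfect octave. The quality is unchanged.

perfect octave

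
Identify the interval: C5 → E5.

C to E spans three letter names (C-D-E) — that makes it a third of some quality.
The major third spans 4 semitones, and C5 to E5 is exactly 4 semitones — so this is a major third.

M3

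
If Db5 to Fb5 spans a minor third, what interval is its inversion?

Interval numbers invert to sum to nine: 3 + 6 = 9, so a third inverts to a sixth.
The quality also flips — minor becomes major — giving a major sixth.

M6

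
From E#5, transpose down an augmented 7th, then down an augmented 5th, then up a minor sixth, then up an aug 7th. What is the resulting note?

F5

An augmented seventh down from E#5 is F4.
An augmented fifth down from F4 is Bbb3.
A minor sixth up from Bbb3 is Gbb4.
Up an augmented seventh from Gbb4: F5 (12 semitones up).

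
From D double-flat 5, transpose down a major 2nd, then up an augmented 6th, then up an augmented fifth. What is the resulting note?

Down a major second from Dbb5: Cbb5 (2 semitones down).
Up an augmented sixth from Cbb5: Ab5 (10 semitones up).
An augmented fifth up from Ab5 is E6.

E 6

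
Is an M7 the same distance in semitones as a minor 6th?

No

A major seventh spans 11 semitones; a minor sixth spans 8 semitones. They differ by 3.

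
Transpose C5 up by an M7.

B5

Counting seven letter names up from C lands on B.
Moving 11 semitones up from C5 (the size of a major seventh) reaches B5.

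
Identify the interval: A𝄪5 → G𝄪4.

major 9th

Descending from A##5 to G##4 is the same interval as ascending G##4 to A##5.
G to A spans two letter names (G-A), plus an octave — that makes it a ninth of some quality.
G##4 to A##5 is 14 semitones, matching the major ninth exactly, so the quality is major.
(Equivalently, a compound major second: a major second plus an octave.)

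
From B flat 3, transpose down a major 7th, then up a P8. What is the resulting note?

C flat 4

A major seventh down from Bb3 is Cb3.
A perfect octave up from Cb3 is Cb4.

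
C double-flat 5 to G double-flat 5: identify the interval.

P5

C to G spans five letter names (C-D-E-F-G), so the interval is some kind of fifth.
Counting semitones, Cbb5→Gbb5 is 7, which is the perfect fifth.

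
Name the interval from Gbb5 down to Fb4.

minor 9th

Descending from Gbb5 to Fb4 is the same interval as ascending Fb4 to Gbb5.
F to G spans two letter names (F-G), plus an octave: a ninth.
Fb4 to Gbb5 is 13 semitones, a half step short of the major ninth (14), so this is minor.
(Equivalently, a compound minor second: a minor second plus an octave.)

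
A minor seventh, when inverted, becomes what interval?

major second

The rule of nine gives the new number: 9 − 7 = 2, so a seventh becomes a second.
Quality inverts too: minor becomes major. That makes the inversion a major second.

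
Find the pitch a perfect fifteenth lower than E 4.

A fifteenth keeps the letter name E, two octaves down from E.
A perfect fifteenth is 24 semitones; 24 semitones down from E4 gives E2.

E 2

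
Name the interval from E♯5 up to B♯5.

perfect fifth

E to B spans five letter names (E-F-G-A-B) — that makes it a fifth of some quality.
The perfect fifth spans 7 semitones, and E#5 to B#5 is exactly 7 semitones — so this is a perfect fifth.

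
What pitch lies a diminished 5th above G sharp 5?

The fifth takes the letter from G up to D.
A diminished fifth spans 6 semitones, so from G#5 the target pitch is D6.

D 6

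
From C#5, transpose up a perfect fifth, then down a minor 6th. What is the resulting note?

B#4

Up a perfect fifth from C#5: G#5 (7 semitones up).
A minor sixth down from G#5 is B#4.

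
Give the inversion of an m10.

M6

First reduce the compound minor tenth to its simple form, a minor third.
The rule of nine gives the new number: 9 − 3 = 6, so a third becomes a sixth.
The quality also flips — minor becomes major — giving a major sixth.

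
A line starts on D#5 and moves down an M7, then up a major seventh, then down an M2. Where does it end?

C#5

Down a major seventh from D#5: E4 (11 semitones down).
Up a major seventh from E4: D#5 (11 semitones up).
Down a major second from D#5: C#5 (2 semitones down).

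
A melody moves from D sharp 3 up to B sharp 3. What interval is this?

D to B spans six letter names (D-E-F-G-A-B), so the interval is some kind of sixth.
The major sixth spans 9 semitones, and D#3 to B#3 is exactly 9 semitones — so this is a major sixth.

major 6th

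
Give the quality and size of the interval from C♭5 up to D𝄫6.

C to D spans two letter names (C-D), plus an octave, so the interval is some kind of ninth.
Cb5 to Dbb6 is 13 semitones, a half step short of the major ninth (14), so this is minor.
(Equivalently, a compound minor second: a minor second plus an octave.)

m9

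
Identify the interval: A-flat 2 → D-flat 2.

perfect 5th

Descending from Ab2 to Db2 is the same interval as ascending Db2 to Ab2.
D to A spans five letter names (D-E-F-G-A), so the interval is some kind of fifth.
The perfect fifth spans 7 semitones, and Db2 to Ab2 is exactly 7 semitones — so this is a perfect fifth.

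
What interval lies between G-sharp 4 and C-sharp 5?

perfect 4th

G to C spans four letter names (G-A-B-C) — that makes it a fourth of some quality.
The perfect fourth spans 5 semitones, and G#4 to C#5 is exactly 5 semitones — so this is a perfect fourth.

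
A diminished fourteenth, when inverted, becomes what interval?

augmented 2nd

First reduce the compound diminished fourteenth to its simple form, a diminished seventh.
The rule of nine gives the new number: 9 − 7 = 2, so a seventh becomes a second.
Quality inverts too: diminished becomes augmented. That makes the inversion an augmented second.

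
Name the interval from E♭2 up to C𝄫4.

d13

E to C spans six letter names (E-F-G-A-B-C), plus an octave, so the interval is some kind of thirteenth.
Eb2 to Cbb4 spans 19 semitones — two semitones narrower than the major thirteenth (21) — giving a diminished thirteenth.
(Equivalently, a compound diminished sixth: a diminished sixth plus an octave.)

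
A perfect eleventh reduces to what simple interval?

perfect 4th

Each octave removed subtracts seven from the number: 11 − 7 = 4.
Quality carries through unchanged, so the simple form is a perfect fourth.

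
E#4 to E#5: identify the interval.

E to E is the same letter name, plus an octave, so the interval is some kind of octave.
Counting semitones, E#4→E#5 is 12, which is the perfect octave.

P8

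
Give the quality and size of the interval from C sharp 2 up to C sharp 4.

P15

C to C is the same letter name, plus 2 octaves: a fifteenth.
The perfect fifteenth spans 24 semitones, and C#2 to C#4 is exactly 24 semitones — so this is a perfect fifteenth.
(Equivalently, a compound perfect octave: a perfect octave plus an octave.)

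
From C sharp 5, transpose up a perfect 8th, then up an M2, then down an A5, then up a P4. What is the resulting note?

C 6

C#5 up a perfect octave → C#6 (12 semitones).
C#6 up a major second → D#6 (2 semitones).
Down an augmented fifth from D#6: G5 (8 semitones down).
Up a perfect fourth from G5: C6 (5 semitones up).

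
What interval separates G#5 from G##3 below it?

Descending from G#5 to G##3 is the same interval as ascending G##3 to G#5.
G to G is the same letter name, plus 2 octaves: a fifteenth.
The perfect fifteenth is 24 semitones; here we have 23, one semitone narrower: diminished.
(Equivalently, a compound diminished octave: a diminished octave plus an octave.)

diminished 15th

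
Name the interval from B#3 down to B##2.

diminished 8th

Descending from B#3 to B##2 is the same interval as ascending B##2 to B#3.
B to B is the same letter name, plus an octave — that makes it an octave of some quality.
The perfect octave is 12 semitones; here we have 11, one semitone narrower: diminished.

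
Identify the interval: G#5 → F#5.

Descending from G#5 to F#5 is the same interval as ascending F#5 to G#5.
F to G spans two letter names (F-G) — that makes it a second of some quality.
F#5 to G#5 is 2 semitones, matching the major second exactly, so the quality is major.

major 2nd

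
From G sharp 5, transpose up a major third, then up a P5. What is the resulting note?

F double-sharp 6

G#5 up a major third → B#5 (4 semitones).
B#5 up a perfect fifth → F##6 (7 semitones).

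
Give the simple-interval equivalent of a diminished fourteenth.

d7

Each octave removed subtracts seven from the number: 14 − 7 = 7.
Quality carries through unchanged, so the simple form is a diminished seventh.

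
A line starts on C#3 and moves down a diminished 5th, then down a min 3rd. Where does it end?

D##2

A diminished fifth down from C#3 is F##2.
Down a minor third from F##2: D##2 (3 semitones down).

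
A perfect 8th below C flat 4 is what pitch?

The letter stays C (same as the start), shifted an octave down.
Moving 12 semitones down from Cb4 (the size of a perfect octave) reaches Cb3.

C flat 3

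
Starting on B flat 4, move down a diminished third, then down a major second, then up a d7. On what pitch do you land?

Down a diminished third from Bb4: G#4 (2 semitones down).
A major second down from G#4 is F#4.
Up a diminished seventh from F#4: Eb5 (9 semitones up).

E flat 5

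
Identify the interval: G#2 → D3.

G to D spans five letter names (G-A-B-C-D), so the interval is some kind of fifth.
A perfect fifth would be 7 semitones; G#2 to D3 is 6, one semitone narrower, so the interval is diminished.

d5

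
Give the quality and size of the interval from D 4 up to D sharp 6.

D to D is the same letter name, plus 2 octaves: a fifteenth.
The perfect fifteenth is 24 semitones; here we have 25, one semitone wider: augmented.
(Equivalently, a compound augmented octave: an augmented octave plus an octave.)

A15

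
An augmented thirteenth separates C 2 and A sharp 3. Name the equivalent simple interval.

augmented 6th

Take out an octave (7 from the number): 13 − 7 = 6.
That makes an augmented thirteenth a compound augmented sixth — an octave plus an augmented sixth.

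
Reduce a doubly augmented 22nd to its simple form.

doubly augmented 8th

Take out 2 octaves (14 from the number): 22 − 14 = 8.
Quality carries through unchanged, so the simple form is a doubly augmented octave.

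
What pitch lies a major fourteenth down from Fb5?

Gbb3

Counting seven letter names plus an octave down from F lands on G.
A major fourteenth is 23 semitones; 23 semitones down from Fb5 gives Gbb3.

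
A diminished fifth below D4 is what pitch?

Counting five letter names down from D lands on G.
Moving 6 semitones down from D4 (the size of a diminished fifth) reaches G#3.

G#3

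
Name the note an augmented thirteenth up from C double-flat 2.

Counting six letter names plus an octave up from C lands on A.
Moving 22 semitones up from Cbb2 (the size of an augmented thirteenth) reaches Ab3.

A flat 3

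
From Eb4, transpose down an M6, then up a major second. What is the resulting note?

A major sixth down from Eb4 is Gb3.
A major second up from Gb3 is Ab3.

Ab3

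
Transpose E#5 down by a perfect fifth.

The fifth takes the letter from E down to A.
A perfect fifth spans 7 semitones, so from E#5 the target pitch is A#4.

A#4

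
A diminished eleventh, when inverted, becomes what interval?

First reduce the compound diminished eleventh to its simple form, a diminished fourth.
Interval numbers invert to sum to nine: 4 + 5 = 9, so a fourth inverts to a fifth.
The quality also flips — diminished becomes augmented — giving an augmented fifth.

augmented fifth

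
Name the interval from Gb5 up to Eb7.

G to E spans six letter names (G-A-B-C-D-E), plus an octave — that makes it a thirteenth of some quality.
Counting semitones, Gb5→Eb7 is 21, which is the major thirteenth.
(Equivalently, a compound major sixth: a major sixth plus an octave.)

major thirteenth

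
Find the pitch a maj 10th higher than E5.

G#6

Counting three letter names plus an octave up from E lands on G.
A major tenth spans 16 semitones, so from E5 the target pitch is G#6.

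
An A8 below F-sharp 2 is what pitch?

F 1

For an octave the letter name doesn't change: still F, an octave down.
An augmented octave is 13 semitones; 13 semitones down from F#2 gives F1.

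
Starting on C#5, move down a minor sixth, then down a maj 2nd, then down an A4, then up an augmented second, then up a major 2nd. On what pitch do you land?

Down a minor sixth from C#5: E#4 (8 semitones down).
E#4 down a major second → D#4 (2 semitones).
An augmented fourth down from D#4 is A3.
An augmented second up from A3 is B#3.
B#3 up a major second → C##4 (2 semitones).

C##4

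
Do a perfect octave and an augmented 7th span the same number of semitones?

A perfect octave spans 12 semitones, and an augmented seventh also spans 12 semitones — they're enharmonic.

Yes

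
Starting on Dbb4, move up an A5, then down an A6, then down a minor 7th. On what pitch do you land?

Dbb3

Up an augmented fifth from Dbb4: Ab4 (8 semitones up).
Down an augmented sixth from Ab4: Cbb4 (10 semitones down).
A minor seventh down from Cbb4 is Dbb3.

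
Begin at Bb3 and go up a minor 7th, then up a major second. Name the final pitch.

Bb4

A minor seventh up from Bb3 is Ab4.
A major second up from Ab4 is Bb4.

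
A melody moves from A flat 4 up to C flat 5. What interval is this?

minor third

A to C spans three letter names (A-B-C) — that makes it a third of some quality.
A major third would be 4 semitones, but Ab4 to Cb5 is 3 — one semitone narrower, making it a minor third.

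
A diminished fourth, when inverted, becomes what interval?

The rule of nine gives the new number: 9 − 4 = 5, so a fourth becomes a fifth.
And diminished becomes augmented under inversion, so we get an augmented fifth.

augmented fifth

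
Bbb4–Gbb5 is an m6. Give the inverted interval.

major third

Interval numbers invert to sum to nine: 6 + 3 = 9, so a sixth inverts to a third.
Quality inverts too: minor becomes major. That makes the inversion a major third.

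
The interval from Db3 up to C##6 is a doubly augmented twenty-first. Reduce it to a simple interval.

doubly augmented seventh

Take out 2 octaves (14 from the number): 21 − 14 = 7.
That makes a doubly augmented twenty-first a compound doubly augmented seventh — 2 octaves plus a doubly augmented seventh.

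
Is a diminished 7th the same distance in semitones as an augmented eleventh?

9 semitones (diminished seventh) vs 18 semitones (augmented eleventh): not equal.

No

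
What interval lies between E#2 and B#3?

P12

E to B spans five letter names (E-F-G-A-B), plus an octave, so the interval is some kind of twelfth.
Counting semitones, E#2→B#3 is 19, which is the perfect twelfth.
(Equivalently, a compound perfect fifth: a perfect fifth plus an octave.)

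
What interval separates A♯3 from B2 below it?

Descending from A#3 to B2 is the same interval as ascending B2 to A#3.
B to A spans seven letter names (B-C-D-E-F-G-A) — that makes it a seventh of some quality.
The major seventh spans 11 semitones, and B2 to A#3 is exactly 11 semitones — so this is a major seventh.

major seventh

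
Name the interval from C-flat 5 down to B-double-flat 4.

Descending from Cb5 to Bbb4 is the same interval as ascending Bbb4 to Cb5.
B to C spans two letter names (B-C): a second.
Counting semitones, Bbb4→Cb5 is 2, which is the major second.

major second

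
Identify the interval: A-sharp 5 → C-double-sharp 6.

A to C spans three letter names (A-B-C), so the interval is some kind of third.
Counting semitones, A#5→C##6 is 4, which is the major third.

major 3rd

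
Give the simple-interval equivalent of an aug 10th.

augmented third

Each octave removed subtracts seven from the number: 10 − 7 = 3.
That makes an augmented tenth a compound augmented third — an octave plus an augmented third.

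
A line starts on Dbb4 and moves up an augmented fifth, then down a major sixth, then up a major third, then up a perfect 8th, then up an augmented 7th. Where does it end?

Up an augmented fifth from Dbb4: Ab4 (8 semitones up).
Down a major sixth from Ab4: Cb4 (9 semitones down).
Cb4 up a major third → Eb4 (4 semitones).
A perfect octave up from Eb4 is Eb5.
Eb5 up an augmented seventh → D#6 (12 semitones).

D#6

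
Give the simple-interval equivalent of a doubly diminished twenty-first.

dd7

Subtracting seven from the interval number removes an octave: 21 − 14 = 7.
Quality carries through unchanged, so the simple form is a doubly diminished seventh.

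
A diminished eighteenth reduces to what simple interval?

Take out 2 octaves (14 from the number): 18 − 14 = 4.
That makes a diminished eighteenth a compound diminished fourth — 2 octaves plus a diminished fourth.

diminished fourth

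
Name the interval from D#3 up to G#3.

D to G spans four letter names (D-E-F-G), so the interval is some kind of fourth.
The perfect fourth spans 5 semitones, and D#3 to G#3 is exactly 5 semitones — so this is a perfect fourth.

perfect fourth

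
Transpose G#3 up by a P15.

G#5

For a fifteenth the letter name doesn't change: still G, two octaves up.
A perfect fifteenth spans 24 semitones, so from G#3 the target pitch is G#5.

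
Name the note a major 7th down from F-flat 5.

The seventh takes the letter from F down to G.
A major seventh is 11 semitones; 11 semitones down from Fb5 gives Gbb4.

G-double-flat 4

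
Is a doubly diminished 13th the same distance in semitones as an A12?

No

A doubly diminished thirteenth spans 18 semitones; an augmented twelfth spans 20 semitones. They differ by 2.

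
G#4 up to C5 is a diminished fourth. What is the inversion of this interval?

Inverted interval numbers add to nine, so a fourth pairs with a fifth (4 + 5 = 9).
Quality inverts too: diminished becomes augmented. That makes the inversion an augmented fifth.

augmented fifth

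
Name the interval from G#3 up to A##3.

augmented second

G to A spans two letter names (G-A): a second.
G#3 to A##3 spans 3 semitones — one semitone wider than the major second (2) — giving an augmented second.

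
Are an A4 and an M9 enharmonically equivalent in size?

No

6 semitones (augmented fourth) vs 14 semitones (major ninth): not equal.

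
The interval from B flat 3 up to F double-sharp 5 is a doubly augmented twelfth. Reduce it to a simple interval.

Take out an octave (7 from the number): 12 − 7 = 5.
So a doubly augmented twelfth is an octave plus a doubly augmented fifth. The quality is unchanged.

doubly augmented 5th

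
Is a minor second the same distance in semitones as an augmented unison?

Yes

A minor second = 1 semitone = an augmented unison; enharmonically equal.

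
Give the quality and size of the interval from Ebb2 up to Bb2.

E to B spans five letter names (E-F-G-A-B), so the interval is some kind of fifth.
Ebb2 to Bb2 spans 8 semitones — one semitone wider than the perfect fifth (7) — giving an augmented fifth.

augmented fifth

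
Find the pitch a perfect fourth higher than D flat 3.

G flat 3

Counting four letter names up from D lands on G.
Moving 5 semitones up from Db3 (the size of a perfect fourth) reaches Gb3.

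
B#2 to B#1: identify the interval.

P8

Descending from B#2 to B#1 is the same interval as ascending B#1 to B#2.
B to B is the same letter name, plus an octave, so the interval is some kind of octave.
The perfect octave spans 12 semitones, and B#1 to B#2 is exactly 12 semitones — so this is a perfect octave.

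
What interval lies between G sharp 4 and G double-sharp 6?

G to G is the same letter name, plus 2 octaves, so the interval is some kind of fifteenth.
The perfect fifteenth is 24 semitones; here we have 25, one semitone wider: augmented.
(Equivalently, a compound augmented octave: an augmented octave plus an octave.)

augmented fifteenth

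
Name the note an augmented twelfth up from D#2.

Counting five letter names plus an octave up from D lands on A.
An augmented twelfth is 20 semitones; 20 semitones up from D#2 gives A##3.

A##3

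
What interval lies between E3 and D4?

E to D spans seven letter names (E-F-G-A-B-C-D), so the interval is some kind of seventh.
At 10 semitones, E3→D4 falls one short of a major seventh: minor.

m7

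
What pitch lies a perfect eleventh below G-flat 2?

Four letters down from G (plus an octave) reaches D.
Moving 17 semitones down from Gb2 (the size of a perfect eleventh) reaches Db1.

D-flat 1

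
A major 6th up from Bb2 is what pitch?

The sixth takes the letter from B up to G.
A major sixth is 9 semitones; 9 semitones up from Bb2 gives G3.

G3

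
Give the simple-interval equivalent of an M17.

M3

Subtracting seven from the interval number removes an octave: 17 − 14 = 3.
That makes a major seventeenth a compound major third — 2 octaves plus a major third.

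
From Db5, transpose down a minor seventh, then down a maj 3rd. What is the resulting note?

Down a minor seventh from Db5: Eb4 (10 semitones down).
A major third down from Eb4 is Cb4.

Cb4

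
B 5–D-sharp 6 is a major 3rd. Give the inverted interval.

The rule of nine gives the new number: 9 − 3 = 6, so a third becomes a sixth.
The quality also flips — major becomes minor — giving a minor sixth.

m6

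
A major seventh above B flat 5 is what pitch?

Counting seven letter names up from B lands on A.
A major seventh spans 11 semitones, so from Bb5 the target pitch is A6.

A 6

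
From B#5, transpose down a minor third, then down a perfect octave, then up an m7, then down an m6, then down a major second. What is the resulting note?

G##4

B#5 down a minor third → G##5 (3 semitones).
A perfect octave down from G##5 is G##4.
G##4 up a minor seventh → F##5 (10 semitones).
A minor sixth down from F##5 is A##4.
A major second down from A##4 is G##4.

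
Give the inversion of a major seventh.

The rule of nine gives the new number: 9 − 7 = 2, so a seventh becomes a second.
The quality also flips — major becomes minor — giving a minor second.

minor 2nd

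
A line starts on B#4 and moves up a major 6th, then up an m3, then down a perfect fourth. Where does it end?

F##5

Up a major sixth from B#4: G##5 (9 semitones up).
Up a minor third from G##5: B#5 (3 semitones up).
B#5 down a perfect fourth → F##5 (5 semitones).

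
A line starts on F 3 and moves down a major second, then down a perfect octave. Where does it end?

E flat 2

F3 down a major second → Eb3 (2 semitones).
A perfect octave down from Eb3 is Eb2.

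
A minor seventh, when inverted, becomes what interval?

Interval numbers invert to sum to nine: 7 + 2 = 9, so a seventh inverts to a second.
The quality also flips — minor becomes major — giving a major second.

major second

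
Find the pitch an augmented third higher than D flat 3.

F sharp 3

The third takes the letter from D up to F.
An augmented third is 5 semitones; 5 semitones up from Db3 gives F#3.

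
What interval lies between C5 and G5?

C to G spans five letter names (C-D-E-F-G): a fifth.
C5 to G5 is 7 semitones, matching the perfect fifth exactly, so the quality is perfect.

perfect fifth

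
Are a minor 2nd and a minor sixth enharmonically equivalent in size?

No

A minor second is 1 semitone but a minor sixth is 8 semitones — different sizes.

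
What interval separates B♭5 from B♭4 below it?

perfect octave

Descending from Bb5 to Bb4 is the same interval as ascending Bb4 to Bb5.
B to B is the same letter name, plus an octave: an octave.
Counting semitones, Bb4→Bb5 is 12, which is the perfect octave.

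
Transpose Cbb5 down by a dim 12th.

Fb3

The twelfth's letter: C down five letter names plus an octave → F.
A diminished twelfth is 18 semitones; 18 semitones down from Cbb5 gives Fb3.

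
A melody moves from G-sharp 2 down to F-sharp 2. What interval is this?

major second

Descending from G#2 to F#2 is the same interval as ascending F#2 to G#2.
F to G spans two letter names (F-G) — that makes it a second of some quality.
F#2 to G#2 is 2 semitones, matching the major second exactly, so the quality is major.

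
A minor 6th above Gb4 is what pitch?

Ebb5

The sixth takes the letter from G up to E.
A minor sixth spans 8 semitones, so from Gb4 the target pitch is Ebb5.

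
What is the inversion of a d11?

First reduce the compound diminished eleventh to its simple form, a diminished fourth.
The rule of nine gives the new number: 9 − 4 = 5, so a fourth becomes a fifth.
Quality inverts too: diminished becomes augmented. That makes the inversion an augmented fifth.

A5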